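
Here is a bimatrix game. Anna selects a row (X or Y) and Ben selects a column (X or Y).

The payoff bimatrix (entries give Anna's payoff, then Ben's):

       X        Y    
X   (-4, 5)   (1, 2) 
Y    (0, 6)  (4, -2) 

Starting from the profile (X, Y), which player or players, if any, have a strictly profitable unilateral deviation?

Anna at (X, Y) earns 1; deviating to Y yields 4 — a strict improvement.
Ben earns 2; deviating to X yields 5 — a strict improvement.
Both Anna and Ben have strictly profitable deviations.

Both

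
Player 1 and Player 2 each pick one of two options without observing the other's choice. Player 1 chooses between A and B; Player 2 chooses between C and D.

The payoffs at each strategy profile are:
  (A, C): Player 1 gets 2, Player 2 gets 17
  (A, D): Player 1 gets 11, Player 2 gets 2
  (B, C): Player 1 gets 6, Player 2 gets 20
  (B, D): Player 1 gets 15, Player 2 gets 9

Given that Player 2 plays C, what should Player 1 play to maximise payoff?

Against C, Player 1 earns 2 from A and 6 from B.
So B is the best response.

B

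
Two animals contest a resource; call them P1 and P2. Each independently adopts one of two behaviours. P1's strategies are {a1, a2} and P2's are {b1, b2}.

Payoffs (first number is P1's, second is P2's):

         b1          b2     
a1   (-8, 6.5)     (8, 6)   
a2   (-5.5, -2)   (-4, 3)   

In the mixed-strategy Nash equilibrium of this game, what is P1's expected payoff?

-152/29

First find q, the probability P2 plays b1, from P1's indifference between a1 and a2: −8q + 8(1−q) = −5.5q − 4(1−q), giving q = 24/29.
Since P1 is indifferent in equilibrium, P1's expected payoff equals the payoff from either row against (24/29, 5/29). Using a1: −8(24/29) + 8(5/29) = -152/29.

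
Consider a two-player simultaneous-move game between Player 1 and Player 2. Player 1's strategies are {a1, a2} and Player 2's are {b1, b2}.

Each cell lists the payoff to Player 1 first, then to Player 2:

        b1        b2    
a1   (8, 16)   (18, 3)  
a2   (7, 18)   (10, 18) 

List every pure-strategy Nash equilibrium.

(a1, b1): Player 1 gets 8 ≥ 7 from a2, and Player 2 gets 16 ≥ 3 from b2 — Nash equilibrium.
(a1, b2): Player 2 prefers b1 (16 > 3) — not an equilibrium.
(a2, b1): Player 1 prefers a1 (8 > 7) — not an equilibrium.
(a2, b2): Player 1 prefers a1 (18 > 10) — not an equilibrium.

(a1, b1)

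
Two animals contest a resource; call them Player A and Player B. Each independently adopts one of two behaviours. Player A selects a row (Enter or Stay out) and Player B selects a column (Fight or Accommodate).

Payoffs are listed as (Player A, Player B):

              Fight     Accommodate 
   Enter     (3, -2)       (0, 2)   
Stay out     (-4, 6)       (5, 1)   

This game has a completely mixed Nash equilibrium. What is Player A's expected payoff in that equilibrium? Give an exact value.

First find y, the probability Player B plays Fight, from Player A's indifference between Enter and Stay out: 3y = −4y + 5(1−y), giving y = 5/12.
Since Player A is indifferent in equilibrium, Player A's expected payoff equals the payoff from either row against (5/12, 7/12). Using Enter: 3(5/12) = 5/4.

5/4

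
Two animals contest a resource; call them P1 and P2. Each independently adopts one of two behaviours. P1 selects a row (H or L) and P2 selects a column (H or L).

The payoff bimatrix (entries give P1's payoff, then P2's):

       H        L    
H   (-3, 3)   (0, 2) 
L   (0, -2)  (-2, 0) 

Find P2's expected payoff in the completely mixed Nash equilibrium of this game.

First find x, the probability P1 plays H, from P2's indifference between H and L: 3x − 2(1−x) = 2x, giving x = 2/3.
Since P2 is indifferent in equilibrium, P2's expected payoff equals the payoff from either column against (2/3, 1/3). Using H: 3(2/3) − 2(1/3) = 4/3.

4/3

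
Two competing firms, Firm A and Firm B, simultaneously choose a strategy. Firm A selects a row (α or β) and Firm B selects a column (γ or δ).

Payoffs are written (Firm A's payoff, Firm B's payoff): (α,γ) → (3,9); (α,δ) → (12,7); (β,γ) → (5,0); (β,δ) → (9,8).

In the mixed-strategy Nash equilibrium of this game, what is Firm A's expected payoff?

33/5

First find q, the probability Firm B plays γ, from Firm A's indifference between α and β: 3q + 12(1−q) = 5q + 9(1−q), giving q = 3/5.
Since Firm A is indifferent in equilibrium, Firm A's expected payoff equals the payoff from either row against (3/5, 2/5). Using α: 3(3/5) + 12(2/5) = 33/5.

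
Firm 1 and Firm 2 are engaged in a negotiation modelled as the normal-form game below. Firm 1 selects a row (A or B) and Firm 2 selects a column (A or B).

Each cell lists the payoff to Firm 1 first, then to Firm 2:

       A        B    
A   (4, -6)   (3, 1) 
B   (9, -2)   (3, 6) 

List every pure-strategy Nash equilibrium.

(A, A): Firm 1 prefers B (9 > 4); Firm 2 prefers B (1 > -6) — not an equilibrium.
(A, B): Firm 1 gets 3 ≥ 3 from B, and Firm 2 gets 1 ≥ -6 from A — Nash equilibrium.
(B, A): Firm 2 prefers B (6 > -2) — not an equilibrium.
(B, B): Firm 1 gets 3 ≥ 3 from A, and Firm 2 gets 6 ≥ -2 from A — Nash equilibrium.

(A, B) and (B, B)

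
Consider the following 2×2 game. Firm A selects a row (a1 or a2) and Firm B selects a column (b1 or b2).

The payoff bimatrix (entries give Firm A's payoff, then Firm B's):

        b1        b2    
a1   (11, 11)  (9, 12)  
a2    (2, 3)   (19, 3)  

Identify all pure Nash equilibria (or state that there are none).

(a2, b2)

(a1, b1): Firm B prefers b2 (12 > 11) — not an equilibrium.
(a1, b2): Firm A prefers a2 (19 > 9) — not an equilibrium.
(a2, b1): Firm A prefers a1 (11 > 2) — not an equilibrium.
(a2, b2): Firm A gets 19 ≥ 9 from a1, and Firm B gets 3 ≥ 3 from b1 — Nash equilibrium.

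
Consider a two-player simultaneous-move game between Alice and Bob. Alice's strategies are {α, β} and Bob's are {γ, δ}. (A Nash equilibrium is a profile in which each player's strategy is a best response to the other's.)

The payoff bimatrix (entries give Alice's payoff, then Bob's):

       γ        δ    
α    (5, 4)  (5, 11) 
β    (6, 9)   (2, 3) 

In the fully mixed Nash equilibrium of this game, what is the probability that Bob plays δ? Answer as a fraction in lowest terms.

1/4

Let q be the probability that Bob plays γ. In a completely mixed equilibrium, Alice must be indifferent between α and β.
Alice's expected payoff from α is 5q + 5(1−q); from β it is 6q + 2(1−q).
Setting these equal: 5 = 4q + 2, so q = 3/4.
Therefore Bob plays δ with probability 1 − 3/4 = 1/4.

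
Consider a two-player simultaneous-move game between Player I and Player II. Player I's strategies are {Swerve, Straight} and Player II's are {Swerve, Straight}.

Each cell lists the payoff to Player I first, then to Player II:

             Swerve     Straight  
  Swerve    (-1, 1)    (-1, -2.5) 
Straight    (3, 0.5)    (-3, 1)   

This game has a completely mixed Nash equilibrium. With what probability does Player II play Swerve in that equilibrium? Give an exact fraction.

Let y be the probability that Player II plays Swerve. In a completely mixed equilibrium, Player I must be indifferent between Swerve and Straight.
Player I's expected payoff from Swerve is −y − (1−y); from Straight it is 3y − 3(1−y).
Setting these equal: -1 = 6y − 3, so y = 1/3.

1/3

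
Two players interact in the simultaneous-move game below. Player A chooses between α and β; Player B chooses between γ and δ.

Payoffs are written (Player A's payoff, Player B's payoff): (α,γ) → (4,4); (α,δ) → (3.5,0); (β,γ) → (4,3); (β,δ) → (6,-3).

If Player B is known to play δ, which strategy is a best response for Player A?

β

Against δ, Player A earns 3.5 from α and 6 from β.
So β is the best response.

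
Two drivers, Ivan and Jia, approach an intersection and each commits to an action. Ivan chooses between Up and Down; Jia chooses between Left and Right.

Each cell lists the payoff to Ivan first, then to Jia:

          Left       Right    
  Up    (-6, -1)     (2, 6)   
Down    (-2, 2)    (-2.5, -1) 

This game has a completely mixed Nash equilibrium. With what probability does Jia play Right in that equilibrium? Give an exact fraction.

Let q be the probability that Jia plays Left. In a completely mixed equilibrium, Ivan must be indifferent between Up and Down.
Ivan's expected payoff from Up is −6q + 2(1−q); from Down it is −2q − 2.5(1−q).
Setting these equal: −8q + 2 = 0.5q − 2.5, so q = 9/17.
Therefore Jia plays Right with probability 1 − 9/17 = 8/17.

8/17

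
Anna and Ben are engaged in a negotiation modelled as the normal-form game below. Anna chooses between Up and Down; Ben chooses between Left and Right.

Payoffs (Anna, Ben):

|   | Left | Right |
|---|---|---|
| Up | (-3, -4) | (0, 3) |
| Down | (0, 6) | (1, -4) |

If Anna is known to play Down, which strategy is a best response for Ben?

Left

Against Down, Ben earns 6 from Left and -4 from Right.
So Left is the best response.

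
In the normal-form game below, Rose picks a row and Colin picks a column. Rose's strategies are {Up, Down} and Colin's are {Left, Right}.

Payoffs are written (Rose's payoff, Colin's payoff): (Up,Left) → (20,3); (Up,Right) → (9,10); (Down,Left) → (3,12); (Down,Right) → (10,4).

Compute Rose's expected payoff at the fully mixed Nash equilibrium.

173/18

First find q, the probability Colin plays Left, from Rose's indifference between Up and Down: 20q + 9(1−q) = 3q + 10(1−q), giving q = 1/18.
Since Rose is indifferent in equilibrium, Rose's expected payoff equals the payoff from either row against (1/18, 17/18). Using Up: 20(1/18) + 9(17/18) = 173/18.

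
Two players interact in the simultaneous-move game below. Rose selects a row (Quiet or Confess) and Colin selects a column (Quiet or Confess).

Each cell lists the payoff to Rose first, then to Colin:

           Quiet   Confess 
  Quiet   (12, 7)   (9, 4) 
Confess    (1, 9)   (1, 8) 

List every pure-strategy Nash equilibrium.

(Quiet, Quiet)

(Quiet, Quiet): Rose gets 12 ≥ 1 from Confess, and Colin gets 7 ≥ 4 from Confess — Nash equilibrium.
(Quiet, Confess): Colin prefers Quiet (7 > 4) — not an equilibrium.
(Confess, Quiet): Rose prefers Quiet (12 > 1) — not an equilibrium.
(Confess, Confess): Rose prefers Quiet (9 > 1); Colin prefers Quiet (9 > 8) — not an equilibrium.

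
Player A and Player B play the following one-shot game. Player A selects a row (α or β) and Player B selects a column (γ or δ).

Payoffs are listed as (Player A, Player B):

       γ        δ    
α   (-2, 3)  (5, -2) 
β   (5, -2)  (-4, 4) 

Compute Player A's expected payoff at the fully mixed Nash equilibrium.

First find y, the probability Player B plays γ, from Player A's indifference between α and β: −2y + 5(1−y) = 5y − 4(1−y), giving y = 9/16.
Since Player A is indifferent in equilibrium, Player A's expected payoff equals the payoff from either row against (9/16, 7/16). Using α: −2(9/16) + 5(7/16) = 17/16.

17/16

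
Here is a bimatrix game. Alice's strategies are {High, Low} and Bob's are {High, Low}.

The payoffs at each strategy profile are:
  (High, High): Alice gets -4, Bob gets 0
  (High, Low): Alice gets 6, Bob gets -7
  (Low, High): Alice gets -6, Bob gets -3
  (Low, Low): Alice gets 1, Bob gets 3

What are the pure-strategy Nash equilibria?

(High, High)

(High, High): Alice gets -4 ≥ -6 from Low, and Bob gets 0 ≥ -7 from Low — Nash equilibrium.
(High, Low): Bob prefers High (0 > -7) — not an equilibrium.
(Low, High): Alice prefers High (-4 > -6); Bob prefers Low (3 > -3) — not an equilibrium.
(Low, Low): Alice prefers High (6 > 1) — not an equilibrium.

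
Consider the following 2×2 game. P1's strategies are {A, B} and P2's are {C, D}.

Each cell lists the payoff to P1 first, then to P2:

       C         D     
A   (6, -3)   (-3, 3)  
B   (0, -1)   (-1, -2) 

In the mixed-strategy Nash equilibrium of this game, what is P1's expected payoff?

First find y, the probability P2 plays C, from P1's indifference between A and B: 6y − 3(1−y) = −(1−y), giving y = 1/4.
Since P1 is indifferent in equilibrium, P1's expected payoff equals the payoff from either row against (1/4, 3/4). Using A: 6(1/4) − 3(3/4) = -3/4.

-3/4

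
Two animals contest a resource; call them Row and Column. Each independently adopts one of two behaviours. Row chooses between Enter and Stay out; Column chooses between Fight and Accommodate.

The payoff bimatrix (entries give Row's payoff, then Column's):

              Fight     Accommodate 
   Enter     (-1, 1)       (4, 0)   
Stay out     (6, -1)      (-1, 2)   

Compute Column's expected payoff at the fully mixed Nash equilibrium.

1/2

First find x, the probability Row plays Enter, from Column's indifference between Fight and Accommodate: x − (1−x) = 2(1−x), giving x = 3/4.
Since Column is indifferent in equilibrium, Column's expected payoff equals the payoff from either column against (3/4, 1/4). Using Fight: (3/4) − (1/4) = 1/2.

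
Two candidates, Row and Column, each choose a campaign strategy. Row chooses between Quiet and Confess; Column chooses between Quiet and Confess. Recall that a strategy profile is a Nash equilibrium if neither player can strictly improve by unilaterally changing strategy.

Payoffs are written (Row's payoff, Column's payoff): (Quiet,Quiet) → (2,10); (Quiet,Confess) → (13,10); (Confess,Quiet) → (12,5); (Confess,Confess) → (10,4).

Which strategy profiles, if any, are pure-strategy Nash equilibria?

(Quiet, Quiet): Row prefers Confess (12 > 2) — not an equilibrium.
(Quiet, Confess): Row gets 13 ≥ 10 from Confess, and Column gets 10 ≥ 10 from Quiet — Nash equilibrium.
(Confess, Quiet): Row gets 12 ≥ 2 from Quiet, and Column gets 5 ≥ 4 from Confess — Nash equilibrium.
(Confess, Confess): Row prefers Quiet (13 > 10); Column prefers Quiet (5 > 4) — not an equilibrium.

(Quiet, Confess) and (Confess, Quiet)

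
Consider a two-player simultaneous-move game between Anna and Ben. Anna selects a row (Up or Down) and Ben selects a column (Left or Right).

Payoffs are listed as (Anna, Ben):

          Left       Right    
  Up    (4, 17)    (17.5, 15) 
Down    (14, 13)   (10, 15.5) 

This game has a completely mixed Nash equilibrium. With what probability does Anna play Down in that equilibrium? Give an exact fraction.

Let p be the probability that Anna plays Up. In a completely mixed equilibrium, Ben must be indifferent between Left and Right.
Ben's expected payoff from Left is 17p + 13(1−p); from Right it is 15p + 15.5(1−p).
Setting these equal: 4p + 13 = −0.5p + 15.5, so p = 5/9.
Therefore Anna plays Down with probability 1 − 5/9 = 4/9.

4/9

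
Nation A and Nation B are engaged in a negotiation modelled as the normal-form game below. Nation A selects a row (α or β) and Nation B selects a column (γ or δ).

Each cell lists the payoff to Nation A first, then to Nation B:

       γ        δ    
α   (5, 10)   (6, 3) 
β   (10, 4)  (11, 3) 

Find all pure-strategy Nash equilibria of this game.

(α, γ): Nation A prefers β (10 > 5) — not an equilibrium.
(α, δ): Nation A prefers β (11 > 6); Nation B prefers γ (10 > 3) — not an equilibrium.
(β, γ): Nation A gets 10 ≥ 5 from α, and Nation B gets 4 ≥ 3 from δ — Nash equilibrium.
(β, δ): Nation B prefers γ (4 > 3) — not an equilibrium.

(β, γ)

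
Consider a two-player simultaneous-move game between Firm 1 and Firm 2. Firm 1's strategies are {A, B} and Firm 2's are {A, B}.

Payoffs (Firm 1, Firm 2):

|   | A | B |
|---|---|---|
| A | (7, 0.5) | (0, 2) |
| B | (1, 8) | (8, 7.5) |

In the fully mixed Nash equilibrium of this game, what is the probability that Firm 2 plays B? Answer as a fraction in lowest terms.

Let q be the probability that Firm 2 plays A. In a completely mixed equilibrium, Firm 1 must be indifferent between A and B.
Firm 1's expected payoff from A is 7q; from B it is q + 8(1−q).
Setting these equal: 7q = −7q + 8, so q = 4/7.
Therefore Firm 2 plays B with probability 1 − 4/7 = 3/7.

3/7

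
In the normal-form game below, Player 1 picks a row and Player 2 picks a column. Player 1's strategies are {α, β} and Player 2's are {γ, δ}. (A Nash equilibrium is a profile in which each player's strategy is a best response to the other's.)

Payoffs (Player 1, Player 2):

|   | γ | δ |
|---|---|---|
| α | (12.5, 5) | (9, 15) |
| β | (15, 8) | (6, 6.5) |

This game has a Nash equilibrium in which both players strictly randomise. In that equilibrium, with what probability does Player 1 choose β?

20/23

Let p be the probability that Player 1 plays α. In a completely mixed equilibrium, Player 2 must be indifferent between γ and δ.
Player 2's expected payoff from γ is 5p + 8(1−p); from δ it is 15p + 6.5(1−p).
Setting these equal: −3p + 8 = 8.5p + 6.5, so p = 3/23.
Therefore Player 1 plays β with probability 1 − 3/23 = 20/23.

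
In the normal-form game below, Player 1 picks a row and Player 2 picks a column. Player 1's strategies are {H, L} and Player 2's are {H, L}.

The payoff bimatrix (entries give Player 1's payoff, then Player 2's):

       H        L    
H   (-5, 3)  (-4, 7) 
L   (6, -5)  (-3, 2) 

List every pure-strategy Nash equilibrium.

(H, H): Player 1 prefers L (6 > -5); Player 2 prefers L (7 > 3) — not an equilibrium.
(H, L): Player 1 prefers L (-3 > -4) — not an equilibrium.
(L, H): Player 2 prefers L (2 > -5) — not an equilibrium.
(L, L): Player 1 gets -3 ≥ -4 from H, and Player 2 gets 2 ≥ -5 from H — Nash equilibrium.

(L, L)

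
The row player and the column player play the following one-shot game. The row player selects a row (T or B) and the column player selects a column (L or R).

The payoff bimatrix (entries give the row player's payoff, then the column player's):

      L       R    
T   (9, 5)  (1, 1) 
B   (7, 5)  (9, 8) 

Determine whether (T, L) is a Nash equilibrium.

Yes

At (T, L), the row player earns 9; switching to B would give 7, so the row player has no profitable deviation.
The column player earns 5; switching to R would give 1, so the column player has no profitable deviation.
Neither player can gain by a unilateral deviation, so this profile is a Nash equilibrium.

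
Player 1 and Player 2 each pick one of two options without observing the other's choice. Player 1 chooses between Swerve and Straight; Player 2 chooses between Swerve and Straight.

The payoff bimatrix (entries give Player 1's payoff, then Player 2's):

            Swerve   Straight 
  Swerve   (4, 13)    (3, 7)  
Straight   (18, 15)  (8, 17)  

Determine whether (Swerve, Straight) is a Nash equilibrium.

No

At (Swerve, Straight), Player 1 earns 3; switching to Straight would give 8, so Player 1 would deviate.
Player 2 earns 7; switching to Swerve would give 13, so Player 2 would deviate.
Since at least one player can profitably deviate, this is not a Nash equilibrium.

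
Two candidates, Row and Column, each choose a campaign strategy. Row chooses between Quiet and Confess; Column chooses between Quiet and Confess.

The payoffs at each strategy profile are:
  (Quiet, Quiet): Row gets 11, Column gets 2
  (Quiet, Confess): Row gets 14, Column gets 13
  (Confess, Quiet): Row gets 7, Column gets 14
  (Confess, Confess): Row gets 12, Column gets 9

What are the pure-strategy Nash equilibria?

(Quiet, Quiet): Column prefers Confess (13 > 2) — not an equilibrium.
(Quiet, Confess): Row gets 14 ≥ 12 from Confess, and Column gets 13 ≥ 2 from Quiet — Nash equilibrium.
(Confess, Quiet): Row prefers Quiet (11 > 7) — not an equilibrium.
(Confess, Confess): Row prefers Quiet (14 > 12); Column prefers Quiet (14 > 9) — not an equilibrium.

(Quiet, Confess)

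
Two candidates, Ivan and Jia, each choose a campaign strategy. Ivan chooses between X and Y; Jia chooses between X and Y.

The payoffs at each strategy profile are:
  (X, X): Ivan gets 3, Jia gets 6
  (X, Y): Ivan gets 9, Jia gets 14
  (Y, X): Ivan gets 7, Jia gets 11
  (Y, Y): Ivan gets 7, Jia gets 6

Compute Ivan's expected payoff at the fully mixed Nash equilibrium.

First find y, the probability Jia plays X, from Ivan's indifference between X and Y: 3y + 9(1−y) = 7y + 7(1−y), giving y = 1/3.
Since Ivan is indifferent in equilibrium, Ivan's expected payoff equals the payoff from either row against (1/3, 2/3). Using X: 3(1/3) + 9(2/3) = 7.

7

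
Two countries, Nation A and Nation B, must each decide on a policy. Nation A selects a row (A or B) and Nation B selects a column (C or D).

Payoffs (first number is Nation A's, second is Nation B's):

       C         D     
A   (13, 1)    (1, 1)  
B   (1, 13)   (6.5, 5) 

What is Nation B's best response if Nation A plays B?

Against B, Nation B earns 13 from C and 5 from D.
So C is the best response.

C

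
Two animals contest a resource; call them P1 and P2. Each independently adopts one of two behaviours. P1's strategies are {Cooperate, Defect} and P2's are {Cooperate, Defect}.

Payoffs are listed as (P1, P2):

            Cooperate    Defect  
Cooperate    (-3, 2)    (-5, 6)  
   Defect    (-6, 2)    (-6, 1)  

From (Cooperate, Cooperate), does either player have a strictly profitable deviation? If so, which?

P1 at (Cooperate, Cooperate) earns -3; deviating to Defect yields -6 — not better.
P2 earns 2; deviating to Defect yields 6 — a strict improvement.
Only P2 has a strictly profitable deviation.

P2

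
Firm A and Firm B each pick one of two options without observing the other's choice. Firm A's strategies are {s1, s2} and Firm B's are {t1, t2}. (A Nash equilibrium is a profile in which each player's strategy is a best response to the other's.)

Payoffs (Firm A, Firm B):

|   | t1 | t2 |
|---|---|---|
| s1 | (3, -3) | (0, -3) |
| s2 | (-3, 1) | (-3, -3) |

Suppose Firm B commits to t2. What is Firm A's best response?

Against t2, Firm A earns 0 from s1 and -3 from s2.
So s1 is the best response.

s1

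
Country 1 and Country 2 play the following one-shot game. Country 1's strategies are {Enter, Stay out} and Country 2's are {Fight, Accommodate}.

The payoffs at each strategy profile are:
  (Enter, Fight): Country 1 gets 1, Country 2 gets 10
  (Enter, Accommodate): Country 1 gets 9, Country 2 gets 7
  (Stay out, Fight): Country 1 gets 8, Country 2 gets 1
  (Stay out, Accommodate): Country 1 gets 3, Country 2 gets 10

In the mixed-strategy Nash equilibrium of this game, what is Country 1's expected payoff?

69/13

First find y, the probability Country 2 plays Fight, from Country 1's indifference between Enter and Stay out: y + 9(1−y) = 8y + 3(1−y), giving y = 6/13.
Since Country 1 is indifferent in equilibrium, Country 1's expected payoff equals the payoff from either row against (6/13, 7/13). Using Enter: (6/13) + 9(7/13) = 69/13.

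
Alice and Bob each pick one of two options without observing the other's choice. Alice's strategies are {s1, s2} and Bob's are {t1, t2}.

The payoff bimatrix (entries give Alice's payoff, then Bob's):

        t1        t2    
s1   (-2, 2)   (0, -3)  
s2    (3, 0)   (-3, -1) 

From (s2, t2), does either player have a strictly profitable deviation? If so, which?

Alice at (s2, t2) earns -3; deviating to s1 yields 0 — a strict improvement.
Bob earns -1; deviating to t1 yields 0 — a strict improvement.
Both Alice and Bob have strictly profitable deviations.

Both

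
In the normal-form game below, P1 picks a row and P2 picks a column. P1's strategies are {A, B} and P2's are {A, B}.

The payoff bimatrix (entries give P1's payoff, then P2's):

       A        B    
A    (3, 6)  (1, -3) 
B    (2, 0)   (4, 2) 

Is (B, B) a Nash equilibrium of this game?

At (B, B), P1 earns 4; switching to A would give 1, so P1 has no profitable deviation.
P2 earns 2; switching to A would give 0, so P2 has no profitable deviation.
Neither player can gain by a unilateral deviation, so this profile is a Nash equilibrium.

Yes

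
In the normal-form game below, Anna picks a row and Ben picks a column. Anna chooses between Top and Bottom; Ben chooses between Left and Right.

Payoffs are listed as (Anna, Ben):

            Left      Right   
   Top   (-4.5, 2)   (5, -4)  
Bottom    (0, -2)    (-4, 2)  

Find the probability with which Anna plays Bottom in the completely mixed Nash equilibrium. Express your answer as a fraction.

3/5

Let p be the probability that Anna plays Top. In a completely mixed equilibrium, Ben must be indifferent between Left and Right.
Ben's expected payoff from Left is 2p − 2(1−p); from Right it is −4p + 2(1−p).
Setting these equal: 4p − 2 = −6p + 2, so p = 2/5.
Therefore Anna plays Bottom with probability 1 − 2/5 = 3/5.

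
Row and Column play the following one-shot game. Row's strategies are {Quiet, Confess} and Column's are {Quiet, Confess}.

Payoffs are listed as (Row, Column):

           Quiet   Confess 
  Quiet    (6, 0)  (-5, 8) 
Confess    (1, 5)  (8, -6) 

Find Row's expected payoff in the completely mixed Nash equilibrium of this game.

53/18

First find q, the probability Column plays Quiet, from Row's indifference between Quiet and Confess: 6q − 5(1−q) = q + 8(1−q), giving q = 13/18.
Since Row is indifferent in equilibrium, Row's expected payoff equals the payoff from either row against (13/18, 5/18). Using Quiet: 6(13/18) − 5(5/18) = 53/18.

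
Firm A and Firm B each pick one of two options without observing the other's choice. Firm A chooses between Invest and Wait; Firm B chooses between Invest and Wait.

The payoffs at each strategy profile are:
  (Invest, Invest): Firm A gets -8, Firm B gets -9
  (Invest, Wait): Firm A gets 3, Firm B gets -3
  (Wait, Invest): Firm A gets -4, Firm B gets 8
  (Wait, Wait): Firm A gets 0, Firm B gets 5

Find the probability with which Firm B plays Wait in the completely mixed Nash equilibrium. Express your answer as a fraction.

4/7

Let q be the probability that Firm B plays Invest. In a completely mixed equilibrium, Firm A must be indifferent between Invest and Wait.
Firm A's expected payoff from Invest is −8q + 3(1−q); from Wait it is −4q.
Setting these equal: −11q + 3 = −4q, so q = 3/7.
Therefore Firm B plays Wait with probability 1 − 3/7 = 4/7.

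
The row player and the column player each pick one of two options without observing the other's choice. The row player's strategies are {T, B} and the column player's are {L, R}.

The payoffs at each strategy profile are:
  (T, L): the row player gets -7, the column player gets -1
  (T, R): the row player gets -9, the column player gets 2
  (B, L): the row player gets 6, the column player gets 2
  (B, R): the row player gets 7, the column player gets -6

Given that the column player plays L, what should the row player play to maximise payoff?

Against L, the row player earns -7 from T and 6 from B.
So B is the best response.

B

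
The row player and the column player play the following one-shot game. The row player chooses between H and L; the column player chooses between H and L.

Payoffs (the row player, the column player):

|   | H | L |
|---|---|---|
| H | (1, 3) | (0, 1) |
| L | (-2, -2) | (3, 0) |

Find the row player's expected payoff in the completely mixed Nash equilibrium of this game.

1/2

First find q, the probability the column player plays H, from the row player's indifference between H and L: q = −2q + 3(1−q), giving q = 1/2.
Since the row player is indifferent in equilibrium, the row player's expected payoff equals the payoff from either row against (1/2, 1/2). Using H: (1/2) = 1/2.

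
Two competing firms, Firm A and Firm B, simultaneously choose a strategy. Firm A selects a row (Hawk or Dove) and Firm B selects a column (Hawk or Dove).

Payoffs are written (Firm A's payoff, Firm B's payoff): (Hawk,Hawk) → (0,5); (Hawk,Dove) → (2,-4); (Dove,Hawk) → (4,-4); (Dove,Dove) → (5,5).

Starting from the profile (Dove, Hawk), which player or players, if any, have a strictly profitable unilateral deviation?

Firm A at (Dove, Hawk) earns 4; deviating to Hawk yields 0 — not better.
Firm B earns -4; deviating to Dove yields 5 — a strict improvement.
Only Firm B has a strictly profitable deviation.

Firm B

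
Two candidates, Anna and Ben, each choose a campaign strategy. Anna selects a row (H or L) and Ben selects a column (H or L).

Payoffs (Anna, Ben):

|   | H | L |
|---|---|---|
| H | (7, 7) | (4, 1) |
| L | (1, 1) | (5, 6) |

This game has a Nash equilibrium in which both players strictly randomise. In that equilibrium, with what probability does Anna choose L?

Let x be the probability that Anna plays H. In a completely mixed equilibrium, Ben must be indifferent between H and L.
Ben's expected payoff from H is 7x + (1−x); from L it is x + 6(1−x).
Setting these equal: 6x + 1 = −5x + 6, so x = 5/11.
Therefore Anna plays L with probability 1 − 5/11 = 6/11.

6/11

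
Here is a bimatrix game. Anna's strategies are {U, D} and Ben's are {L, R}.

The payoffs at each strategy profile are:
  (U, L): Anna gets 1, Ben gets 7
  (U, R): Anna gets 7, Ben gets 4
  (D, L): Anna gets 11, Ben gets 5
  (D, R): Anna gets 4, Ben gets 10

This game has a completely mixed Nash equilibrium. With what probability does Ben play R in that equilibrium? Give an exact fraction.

Let q be the probability that Ben plays L. In a completely mixed equilibrium, Anna must be indifferent between U and D.
Anna's expected payoff from U is q + 7(1−q); from D it is 11q + 4(1−q).
Setting these equal: −6q + 7 = 7q + 4, so q = 3/13.
Therefore Ben plays R with probability 1 − 3/13 = 10/13.

10/13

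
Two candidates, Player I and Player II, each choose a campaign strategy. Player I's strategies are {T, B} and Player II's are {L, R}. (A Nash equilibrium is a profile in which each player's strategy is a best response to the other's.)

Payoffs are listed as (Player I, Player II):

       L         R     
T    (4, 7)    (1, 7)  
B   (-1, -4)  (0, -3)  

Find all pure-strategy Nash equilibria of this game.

(T, L) and (T, R)

(T, L): Player I gets 4 ≥ -1 from B, and Player II gets 7 ≥ 7 from R — Nash equilibrium.
(T, R): Player I gets 1 ≥ 0 from B, and Player II gets 7 ≥ 7 from L — Nash equilibrium.
(B, L): Player I prefers T (4 > -1); Player II prefers R (-3 > -4) — not an equilibrium.
(B, R): Player I prefers T (1 > 0) — not an equilibrium.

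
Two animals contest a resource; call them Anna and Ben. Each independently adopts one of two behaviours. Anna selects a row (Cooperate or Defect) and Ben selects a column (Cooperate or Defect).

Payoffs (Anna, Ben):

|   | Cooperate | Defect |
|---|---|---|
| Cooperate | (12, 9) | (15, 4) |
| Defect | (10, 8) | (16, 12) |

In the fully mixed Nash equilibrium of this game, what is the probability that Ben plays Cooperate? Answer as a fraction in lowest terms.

1/3

Let c be the probability that Ben plays Cooperate. In a completely mixed equilibrium, Anna must be indifferent between Cooperate and Defect.
Anna's expected payoff from Cooperate is 12c + 15(1−c); from Defect it is 10c + 16(1−c).
Setting these equal: −3c + 15 = −6c + 16, so c = 1/3.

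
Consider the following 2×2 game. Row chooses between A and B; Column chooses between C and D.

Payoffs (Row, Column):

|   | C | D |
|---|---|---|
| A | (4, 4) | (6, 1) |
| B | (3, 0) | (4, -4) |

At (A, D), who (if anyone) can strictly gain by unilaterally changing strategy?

Row at (A, D) earns 6; deviating to B yields 4 — not better.
Column earns 1; deviating to C yields 4 — a strict improvement.
Only Column has a strictly profitable deviation.

Column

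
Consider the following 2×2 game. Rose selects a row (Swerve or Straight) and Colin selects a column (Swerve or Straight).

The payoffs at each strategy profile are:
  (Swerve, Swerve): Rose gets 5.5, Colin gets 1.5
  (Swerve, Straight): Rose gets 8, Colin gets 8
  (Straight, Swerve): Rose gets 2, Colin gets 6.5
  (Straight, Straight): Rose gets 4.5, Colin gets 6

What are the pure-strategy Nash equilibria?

(Swerve, Swerve): Colin prefers Straight (8 > 1.5) — not an equilibrium.
(Swerve, Straight): Rose gets 8 ≥ 4.5 from Straight, and Colin gets 8 ≥ 1.5 from Swerve — Nash equilibrium.
(Straight, Swerve): Rose prefers Swerve (5.5 > 2) — not an equilibrium.
(Straight, Straight): Rose prefers Swerve (8 > 4.5); Colin prefers Swerve (6.5 > 6) — not an equilibrium.

(Swerve, Straight)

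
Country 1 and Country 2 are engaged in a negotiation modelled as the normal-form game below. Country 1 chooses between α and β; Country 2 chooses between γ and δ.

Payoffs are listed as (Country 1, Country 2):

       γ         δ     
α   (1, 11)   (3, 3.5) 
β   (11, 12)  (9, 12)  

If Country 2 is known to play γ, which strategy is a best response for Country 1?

β

Against γ, Country 1 earns 1 from α and 11 from β.
So β is the best response.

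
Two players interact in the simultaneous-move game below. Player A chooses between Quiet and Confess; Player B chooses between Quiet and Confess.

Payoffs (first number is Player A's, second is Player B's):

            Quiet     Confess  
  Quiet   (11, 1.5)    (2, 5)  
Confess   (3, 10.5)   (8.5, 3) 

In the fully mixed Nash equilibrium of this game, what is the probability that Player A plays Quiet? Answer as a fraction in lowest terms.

Let r be the probability that Player A plays Quiet. In a completely mixed equilibrium, Player B must be indifferent between Quiet and Confess.
Player B's expected payoff from Quiet is 1.5r + 10.5(1−r); from Confess it is 5r + 3(1−r).
Setting these equal: −9r + 10.5 = 2r + 3, so r = 15/22.

15/22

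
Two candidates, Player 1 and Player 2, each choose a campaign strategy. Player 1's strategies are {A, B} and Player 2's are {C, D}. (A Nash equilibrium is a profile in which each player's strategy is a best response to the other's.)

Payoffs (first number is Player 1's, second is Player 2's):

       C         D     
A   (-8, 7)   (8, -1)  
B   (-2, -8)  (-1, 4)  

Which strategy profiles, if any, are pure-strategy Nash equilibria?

(A, C): Player 1 prefers B (-2 > -8) — not an equilibrium.
(A, D): Player 2 prefers C (7 > -1) — not an equilibrium.
(B, C): Player 2 prefers D (4 > -8) — not an equilibrium.
(B, D): Player 1 prefers A (8 > -1) — not an equilibrium.

none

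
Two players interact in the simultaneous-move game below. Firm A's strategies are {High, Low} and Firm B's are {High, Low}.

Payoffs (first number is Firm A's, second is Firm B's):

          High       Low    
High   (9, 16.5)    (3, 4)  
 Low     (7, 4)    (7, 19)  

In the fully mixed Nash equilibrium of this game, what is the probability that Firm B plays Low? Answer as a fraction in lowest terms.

Let q be the probability that Firm B plays High. In a completely mixed equilibrium, Firm A must be indifferent between High and Low.
Firm A's expected payoff from High is 9q + 3(1−q); from Low it is 7q + 7(1−q).
Setting these equal: 6q + 3 = 7, so q = 2/3.
Therefore Firm B plays Low with probability 1 − 2/3 = 1/3.

1/3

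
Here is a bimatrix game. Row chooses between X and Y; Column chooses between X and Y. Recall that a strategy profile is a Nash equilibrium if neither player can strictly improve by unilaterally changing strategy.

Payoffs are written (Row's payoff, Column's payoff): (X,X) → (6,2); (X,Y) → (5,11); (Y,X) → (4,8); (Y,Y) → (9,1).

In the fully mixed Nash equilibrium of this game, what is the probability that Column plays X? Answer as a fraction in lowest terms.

Let y be the probability that Column plays X. In a completely mixed equilibrium, Row must be indifferent between X and Y.
Row's expected payoff from X is 6y + 5(1−y); from Y it is 4y + 9(1−y).
Setting these equal: y + 5 = −5y + 9, so y = 2/3.

2/3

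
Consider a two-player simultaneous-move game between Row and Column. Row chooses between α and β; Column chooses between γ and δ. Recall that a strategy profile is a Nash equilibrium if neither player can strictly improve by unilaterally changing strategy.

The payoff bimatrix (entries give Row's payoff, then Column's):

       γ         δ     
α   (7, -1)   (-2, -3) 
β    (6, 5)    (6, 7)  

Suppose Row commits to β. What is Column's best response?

δ

Against β, Column earns 5 from γ and 7 from δ.
So δ is the best response.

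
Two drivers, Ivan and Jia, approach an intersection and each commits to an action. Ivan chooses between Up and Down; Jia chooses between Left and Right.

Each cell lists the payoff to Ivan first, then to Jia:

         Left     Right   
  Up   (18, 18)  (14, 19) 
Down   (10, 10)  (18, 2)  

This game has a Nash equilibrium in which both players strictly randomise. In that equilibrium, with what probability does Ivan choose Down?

Let x be the probability that Ivan plays Up. In a completely mixed equilibrium, Jia must be indifferent between Left and Right.
Jia's expected payoff from Left is 18x + 10(1−x); from Right it is 19x + 2(1−x).
Setting these equal: 8x + 10 = 17x + 2, so x = 8/9.
Therefore Ivan plays Down with probability 1 − 8/9 = 1/9.

1/9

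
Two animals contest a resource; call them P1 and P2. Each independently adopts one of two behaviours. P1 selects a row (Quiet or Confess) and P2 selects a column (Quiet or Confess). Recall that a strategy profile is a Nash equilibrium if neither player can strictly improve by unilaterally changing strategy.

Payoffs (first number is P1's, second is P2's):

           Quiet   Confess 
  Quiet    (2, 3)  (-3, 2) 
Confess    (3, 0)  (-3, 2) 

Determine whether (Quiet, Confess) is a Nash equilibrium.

At (Quiet, Confess), P1 earns -3; switching to Confess would give -3, so P1 has no profitable deviation.
P2 earns 2; switching to Quiet would give 3, so P2 would deviate.
Since at least one player can profitably deviate, this is not a Nash equilibrium.

No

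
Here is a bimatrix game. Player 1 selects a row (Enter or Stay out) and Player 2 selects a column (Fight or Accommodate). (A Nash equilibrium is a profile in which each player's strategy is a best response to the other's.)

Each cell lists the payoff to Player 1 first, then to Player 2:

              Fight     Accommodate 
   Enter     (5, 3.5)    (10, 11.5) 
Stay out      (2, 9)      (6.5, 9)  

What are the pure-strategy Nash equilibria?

(Enter, Fight): Player 2 prefers Accommodate (11.5 > 3.5) — not an equilibrium.
(Enter, Accommodate): Player 1 gets 10 ≥ 6.5 from Stay out, and Player 2 gets 11.5 ≥ 3.5 from Fight — Nash equilibrium.
(Stay out, Fight): Player 1 prefers Enter (5 > 2) — not an equilibrium.
(Stay out, Accommodate): Player 1 prefers Enter (10 > 6.5) — not an equilibrium.

(Enter, Accommodate)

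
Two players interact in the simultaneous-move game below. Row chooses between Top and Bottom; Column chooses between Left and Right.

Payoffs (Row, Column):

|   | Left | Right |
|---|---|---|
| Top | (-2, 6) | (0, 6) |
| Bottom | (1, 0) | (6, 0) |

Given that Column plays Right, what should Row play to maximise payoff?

Bottom

Against Right, Row earns 0 from Top and 6 from Bottom.
So Bottom is the best response.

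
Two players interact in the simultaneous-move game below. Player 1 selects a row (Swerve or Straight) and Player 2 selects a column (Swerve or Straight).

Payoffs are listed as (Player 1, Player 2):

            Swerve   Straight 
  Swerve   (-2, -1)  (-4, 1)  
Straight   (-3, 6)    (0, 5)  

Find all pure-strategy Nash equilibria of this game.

none

(Swerve, Swerve): Player 2 prefers Straight (1 > -1) — not an equilibrium.
(Swerve, Straight): Player 1 prefers Straight (0 > -4) — not an equilibrium.
(Straight, Swerve): Player 1 prefers Swerve (-2 > -3) — not an equilibrium.
(Straight, Straight): Player 2 prefers Swerve (6 > 5) — not an equilibrium.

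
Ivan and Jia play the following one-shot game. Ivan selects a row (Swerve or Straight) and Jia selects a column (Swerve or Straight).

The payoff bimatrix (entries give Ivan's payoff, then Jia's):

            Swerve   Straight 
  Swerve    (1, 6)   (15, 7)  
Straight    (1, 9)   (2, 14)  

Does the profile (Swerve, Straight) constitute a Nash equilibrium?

At (Swerve, Straight), Ivan earns 15; switching to Straight would give 2, so Ivan has no profitable deviation.
Jia earns 7; switching to Swerve would give 6, so Jia has no profitable deviation.
Neither player can gain by a unilateral deviation, so this profile is a Nash equilibrium.

Yes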